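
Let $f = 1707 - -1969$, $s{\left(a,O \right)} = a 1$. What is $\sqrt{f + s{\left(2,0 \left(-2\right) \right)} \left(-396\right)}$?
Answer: $2 \sqrt{721} \approx 53.703$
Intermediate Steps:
$s{\left(a,O \right)} = a$
$f = 3676$ ($f = 1707 + 1969 = 3676$)
$\sqrt{f + s{\left(2,0 \left(-2\right) \right)} \left(-396\right)} = \sqrt{3676 + 2 \left(-396\right)} = \sqrt{3676 - 792} = \sqrt{2884} = 2 \sqrt{721}$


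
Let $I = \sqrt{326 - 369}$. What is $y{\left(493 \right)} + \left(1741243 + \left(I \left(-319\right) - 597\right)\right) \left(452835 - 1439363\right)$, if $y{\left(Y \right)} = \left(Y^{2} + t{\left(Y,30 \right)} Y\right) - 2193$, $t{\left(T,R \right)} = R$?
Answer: $-1717195761442 + 314702432 i \sqrt{43} \approx -1.7172 \cdot 10^{12} + 2.0636 \cdot 10^{9} i$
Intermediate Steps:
$I = i \sqrt{43}$ ($I = \sqrt{-43} = i \sqrt{43} \approx 6.5574 i$)
$y{\left(Y \right)} = -2193 + Y^{2} + 30 Y$ ($y{\left(Y \right)} = \left(Y^{2} + 30 Y\right) - 2193 = -2193 + Y^{2} + 30 Y$)
$y{\left(493 \right)} + \left(1741243 + \left(I \left(-319\right) - 597\right)\right) \left(452835 - 1439363\right) = \left(-2193 + 493^{2} + 30 \cdot 493\right) + \left(1741243 - \left(597 - i \sqrt{43} \left(-319\right)\right)\right) \left(452835 - 1439363\right) = \left(-2193 + 243049 + 14790\right) + \left(1741243 - \left(597 + 319 i \sqrt{43}\right)\right) \left(-986528\right) = 255646 + \left(1741243 - \left(597 + 319 i \sqrt{43}\right)\right) \left(-986528\right) = 255646 + \left(1740646 - 319 i \sqrt{43}\right) \left(-986528\right) = 255646 - \left(1717196017088 - 314702432 i \sqrt{43}\right) = -1717195761442 + 314702432 i \sqrt{43}$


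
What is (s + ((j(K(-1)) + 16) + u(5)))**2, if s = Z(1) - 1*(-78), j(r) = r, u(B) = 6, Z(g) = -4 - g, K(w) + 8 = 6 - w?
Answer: 8836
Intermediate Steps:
K(w) = -2 - w (K(w) = -8 + (6 - w) = -2 - w)
s = 73 (s = (-4 - 1*1) - 1*(-78) = (-4 - 1) + 78 = -5 + 78 = 73)
(s + ((j(K(-1)) + 16) + u(5)))**2 = (73 + (((-2 - 1*(-1)) + 16) + 6))**2 = (73 + (((-2 + 1) + 16) + 6))**2 = (73 + ((-1 + 16) + 6))**2 = (73 + (15 + 6))**2 = (73 + 21)**2 = 94**2 = 8836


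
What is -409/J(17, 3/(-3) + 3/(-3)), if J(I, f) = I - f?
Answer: -409/19 ≈ -21.526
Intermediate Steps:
-409/J(17, 3/(-3) + 3/(-3)) = -409/(17 - (3/(-3) + 3/(-3))) = -409/(17 - (3*(-⅓) + 3*(-⅓))) = -409/(17 - (-1 - 1)) = -409/(17 - 1*(-2)) = -409/(17 + 2) = -409/19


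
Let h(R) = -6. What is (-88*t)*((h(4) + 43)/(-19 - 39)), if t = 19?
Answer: 30932/29 ≈ 1066.6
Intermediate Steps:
(-88*t)*((h(4) + 43)/(-19 - 39)) = (-88*19)*((-6 + 43)/(-19 - 39)) = -61864/(-58) = -61864*(-1)/58 = -1672*(-37/58) = 30932/29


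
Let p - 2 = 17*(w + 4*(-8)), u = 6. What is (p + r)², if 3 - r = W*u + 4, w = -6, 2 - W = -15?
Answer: 558009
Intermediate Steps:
W = 17 (W = 2 - 1*(-15) = 2 + 15 = 17)
p = -644 (p = 2 + 17*(-6 + 4*(-8)) = 2 + 17*(-6 - 32) = 2 + 17*(-38) = 2 - 646 = -644)
r = -103 (r = 3 - (17*6 + 4) = 3 - (102 + 4) = 3 - 1*106 = 3 - 106 = -103)
(p + r)² = (-644 - 103)² = (-747)² = 558009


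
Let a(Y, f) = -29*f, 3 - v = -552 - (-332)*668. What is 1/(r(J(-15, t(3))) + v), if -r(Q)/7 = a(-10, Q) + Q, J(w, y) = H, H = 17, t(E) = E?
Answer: -1/217889 ≈ -4.5895e-6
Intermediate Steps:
J(w, y) = 17
v = -221221 (v = 3 - (-552 - (-332)*668) = 3 - (-552 - 332*(-668)) = 3 - (-552 + 221776) = 3 - 1*221224 = 3 - 221224 = -221221)
r(Q) = 196*Q (r(Q) = -7*(-29*Q + Q) = -(-196)*Q = 196*Q)
1/(r(J(-15, t(3))) + v) = 1/(196*17 - 221221) = 1/(3332 - 221221) = 1/(-217889) = -1/217889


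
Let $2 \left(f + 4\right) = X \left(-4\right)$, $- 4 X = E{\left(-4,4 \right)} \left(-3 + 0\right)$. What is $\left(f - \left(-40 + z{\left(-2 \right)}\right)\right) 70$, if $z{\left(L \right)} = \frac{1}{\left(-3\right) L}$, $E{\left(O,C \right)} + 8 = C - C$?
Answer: $\frac{10045}{3} \approx 3348.3$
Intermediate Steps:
$E{\left(O,C \right)} = -8$ ($E{\left(O,C \right)} = -8 + \left(C - C\right) = -8 + 0 = -8$)
$X = -6$ ($X = - \frac{\left(-8\right) \left(-3 + 0\right)}{4} = - \frac{\left(-8\right) \left(-3\right)}{4} = \left(- \frac{1}{4}\right) 24 = -6$)
$z{\left(L \right)} = - \frac{1}{3 L}$
$f = 8$ ($f = -4 + \frac{\left(-6\right) \left(-4\right)}{2} = -4 + \frac{1}{2} \cdot 24 = -4 + 12 = 8$)
$\left(f - \left(-40 + z{\left(-2 \right)}\right)\right) 70 = \left(8 + \left(40 - - \frac{1}{3 \left(-2\right)}\right)\right) 70 = \left(8 + \left(40 - \left(- \frac{1}{3}\right) \left(- \frac{1}{2}\right)\right)\right) 70 = \left(8 + \left(40 - \frac{1}{6}\right)\right) 70 = \left(8 + \frac{239}{6}\right) 70 = \frac{287}{6} \cdot 70 = \frac{10045}{3}$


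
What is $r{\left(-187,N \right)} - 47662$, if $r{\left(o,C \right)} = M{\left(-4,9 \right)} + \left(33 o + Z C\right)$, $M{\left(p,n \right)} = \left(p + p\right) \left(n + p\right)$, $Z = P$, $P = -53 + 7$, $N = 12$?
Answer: $-54425$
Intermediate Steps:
$P = -46$
$Z = -46$
$M{\left(p,n \right)} = 2 p \left(n + p\right)$
$r{\left(o,C \right)} = -40 - 46 C + 33 o$ ($r{\left(o,C \right)} = 2 \left(-4\right) \left(9 - 4\right) - \left(- 33 o + 46 C\right) = 2 \left(-4\right) 5 - \left(- 33 o + 46 C\right) = -40 - \left(- 33 o + 46 C\right) = -40 - 46 C + 33 o$)
$r{\left(-187,N \right)} - 47662 = \left(-40 - 552 + 33 \left(-187\right)\right) - 47662 = \left(-40 - 552 - 6171\right) - 47662 = -6763 - 47662 = -54425$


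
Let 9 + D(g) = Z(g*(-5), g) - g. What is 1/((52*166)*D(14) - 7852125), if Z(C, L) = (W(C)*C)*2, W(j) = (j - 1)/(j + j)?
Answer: -1/8663533 ≈ -1.1543e-7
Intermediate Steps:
W(j) = (-1 + j)/(2*j) (W(j) = (-1 + j)/((2*j)) = (-1 + j)*(1/(2*j)) = (-1 + j)/(2*j))
Z(C, L) = -1 + C (Z(C, L) = (((-1 + C)/(2*C))*C)*2 = (-½ + C/2)*2 = -1 + C)
D(g) = -10 - 6*g (D(g) = -9 + ((-1 + g*(-5)) - g) = -9 + ((-1 - 5*g) - g) = -9 + (-1 - 6*g) = -10 - 6*g)
1/((52*166)*D(14) - 7852125) = 1/((52*166)*(-10 - 6*14) - 7852125) = 1/(8632*(-10 - 84) - 7852125) = 1/(8632*(-94) - 7852125) = 1/(-811408 - 7852125) = 1/(-8663533) = -1/8663533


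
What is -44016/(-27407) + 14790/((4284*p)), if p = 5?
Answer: 2643475/1151094 ≈ 2.2965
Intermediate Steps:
-44016/(-27407) + 14790/((4284*p)) = -44016/(-27407) + 14790/((4284*5)) = -44016*(-1/27407) + 14790/21420 = 44016/27407 + 14790*(1/21420) = 44016/27407 + 29/42 = 2643475/1151094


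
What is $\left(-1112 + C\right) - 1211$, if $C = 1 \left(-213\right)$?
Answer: $-2536$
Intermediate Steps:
$C = -213$
$\left(-1112 + C\right) - 1211 = \left(-1112 - 213\right) - 1211 = -1325 - 1211 = -2536$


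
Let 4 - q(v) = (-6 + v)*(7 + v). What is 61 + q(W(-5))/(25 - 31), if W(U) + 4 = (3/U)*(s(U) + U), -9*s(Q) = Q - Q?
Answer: 160/3 ≈ 53.333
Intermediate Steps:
s(Q) = 0 (s(Q) = -(Q - Q)/9 = -⅑*0 = 0)
W(U) = -1 (W(U) = -4 + (3/U)*(0 + U) = -4 + (3/U)*U = -4 + 3 = -1)
q(v) = 4 - (-6 + v)*(7 + v)
61 + q(W(-5))/(25 - 31) = 61 + (46 - 1*(-1) - 1*(-1)²)/(25 - 31) = 61 + (46 + 1 - 1*1)/(-6) = 61 - (46 + 1 - 1)/6 = 61 - ⅙*46 = 61 - 23/3 = 160/3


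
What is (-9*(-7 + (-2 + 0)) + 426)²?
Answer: 257049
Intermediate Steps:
(-9*(-7 + (-2 + 0)) + 426)² = (-9*(-7 - 2) + 426)² = (-9*(-9) + 426)² = (81 + 426)² = 507² = 257049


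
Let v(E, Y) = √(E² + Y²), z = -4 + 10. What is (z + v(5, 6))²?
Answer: (6 + √61)² ≈ 190.72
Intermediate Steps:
z = 6
(z + v(5, 6))² = (6 + √(5² + 6²))² = (6 + √(25 + 36))² = (6 + √61)²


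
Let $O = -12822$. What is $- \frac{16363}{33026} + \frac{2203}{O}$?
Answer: $- \frac{70640666}{105864843} \approx -0.66727$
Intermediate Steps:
$- \frac{16363}{33026} + \frac{2203}{O} = - \frac{16363}{33026} + \frac{2203}{-12822} = \left(-16363\right) \frac{1}{33026} + 2203 \left(- \frac{1}{12822}\right) = - \frac{16363}{33026} - \frac{2203}{12822} = - \frac{70640666}{105864843}$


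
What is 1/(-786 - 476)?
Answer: -1/1262 ≈ -0.00079239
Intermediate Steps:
1/(-786 - 476) = 1/(-1262) = -1/1262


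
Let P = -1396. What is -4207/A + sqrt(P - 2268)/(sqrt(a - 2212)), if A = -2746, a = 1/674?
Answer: 4207/2746 + 4*sqrt(230112444902)/1490887 ≈ 2.8191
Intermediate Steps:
a = 1/674 ≈ 0.0014837
-4207/A + sqrt(P - 2268)/(sqrt(a - 2212)) = -4207/(-2746) + sqrt(-1396 - 2268)/(sqrt(1/674 - 2212)) = -4207*(-1/2746) + sqrt(-3664)/(sqrt(-1490887/674)) = 4207/2746 + (4*I*sqrt(229))/((I*sqrt(1004857838)/674)) = 4207/2746 + (4*I*sqrt(229))*(-I*sqrt(1004857838)/1490887) = 4207/2746 + 4*sqrt(230112444902)/1490887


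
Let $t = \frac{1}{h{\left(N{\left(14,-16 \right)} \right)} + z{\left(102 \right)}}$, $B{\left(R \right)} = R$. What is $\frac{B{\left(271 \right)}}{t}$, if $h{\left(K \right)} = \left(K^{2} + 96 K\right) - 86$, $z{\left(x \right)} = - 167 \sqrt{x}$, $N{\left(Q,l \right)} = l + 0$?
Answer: $-370186 - 45257 \sqrt{102} \approx -8.2726 \cdot 10^{5}$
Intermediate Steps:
$N{\left(Q,l \right)} = l$
$h{\left(K \right)} = -86 + K^{2} + 96 K$
$t = \frac{1}{-1366 - 167 \sqrt{102}}$ ($t = \frac{1}{\left(-86 + \left(-16\right)^{2} + 96 \left(-16\right)\right) - 167 \sqrt{102}} = \frac{1}{\left(-86 + 256 - 1536\right) - 167 \sqrt{102}} = \frac{1}{-1366 - 167 \sqrt{102}} \approx -0.00032759$)
$\frac{B{\left(271 \right)}}{t} = \frac{271}{\frac{683}{489361} - \frac{167 \sqrt{102}}{978722}}$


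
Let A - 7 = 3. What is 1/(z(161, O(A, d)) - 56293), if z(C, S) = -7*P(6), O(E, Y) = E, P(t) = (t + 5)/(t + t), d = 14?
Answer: -12/675593 ≈ -1.7762e-5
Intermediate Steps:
P(t) = (5 + t)/(2*t) (P(t) = (5 + t)/((2*t)) = (5 + t)*(1/(2*t)) = (5 + t)/(2*t))
A = 10 (A = 7 + 3 = 10)
z(C, S) = -77/12 (z(C, S) = -7*(5 + 6)/(2*6) = -7*11/(2*6) = -7*11/12 = -77/12)
1/(z(161, O(A, d)) - 56293) = 1/(-77/12 - 56293) = 1/(-675593/12) = -12/675593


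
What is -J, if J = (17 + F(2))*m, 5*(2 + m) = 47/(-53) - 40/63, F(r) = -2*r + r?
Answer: 38471/1113 ≈ 34.565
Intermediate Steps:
F(r) = -r
m = -38471/16695 (m = -2 + (47/(-53) - 40/63)/5 = -2 + (47*(-1/53) - 40*1/63)/5 = -2 + (-47/53 - 40/63)/5 = -2 + (⅕)*(-5081/3339) = -2 - 5081/16695 = -38471/16695 ≈ -2.3043)
J = -38471/1113 (J = (17 - 1*2)*(-38471/16695) = (17 - 2)*(-38471/16695) = 15*(-38471/16695) = -38471/1113 ≈ -34.565)
-J = -1*(-38471/1113) = 38471/1113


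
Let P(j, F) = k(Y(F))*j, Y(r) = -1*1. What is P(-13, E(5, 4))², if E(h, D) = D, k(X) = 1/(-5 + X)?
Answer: 169/36 ≈ 4.6944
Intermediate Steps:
Y(r) = -1
P(j, F) = -j/6 (P(j, F) = j/(-5 - 1) = j/(-6) = -j/6)
P(-13, E(5, 4))² = (-⅙*(-13))² = (13/6)² = 169/36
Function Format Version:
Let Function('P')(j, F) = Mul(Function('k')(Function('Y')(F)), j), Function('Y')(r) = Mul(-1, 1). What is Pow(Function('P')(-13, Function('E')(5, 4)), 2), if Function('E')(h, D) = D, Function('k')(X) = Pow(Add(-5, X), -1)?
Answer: Rational(169, 36) ≈ 4.6944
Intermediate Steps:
Function('Y')(r) = -1
Function('P')(j, F) = Mul(Rational(-1, 6), j) (Function('P')(j, F) = Mul(Pow(Add(-5, -1), -1), j) = Mul(Pow(-6, -1), j) = Mul(Rational(-1, 6), j))
Pow(Function('P')(-13, Function('E')(5, 4)), 2) = Pow(Mul(Rational(-1, 6), -13), 2) = Pow(Rational(13, 6), 2) = Rational(169, 36)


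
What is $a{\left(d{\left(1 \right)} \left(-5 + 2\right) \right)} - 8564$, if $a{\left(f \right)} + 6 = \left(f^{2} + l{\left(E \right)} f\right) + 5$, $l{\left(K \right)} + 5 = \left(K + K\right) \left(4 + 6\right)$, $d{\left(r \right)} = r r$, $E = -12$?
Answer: $-7821$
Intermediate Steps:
$d{\left(r \right)} = r^{2}$
$l{\left(K \right)} = -5 + 20 K$ ($l{\left(K \right)} = -5 + \left(K + K\right) \left(4 + 6\right) = -5 + 2 K 10 = -5 + 20 K$)
$a{\left(f \right)} = -1 + f^{2} - 245 f$ ($a{\left(f \right)} = -6 + \left(\left(f^{2} + \left(-5 + 20 \left(-12\right)\right) f\right) + 5\right) = -6 + \left(\left(f^{2} + \left(-5 - 240\right) f\right) + 5\right) = -6 + \left(\left(f^{2} - 245 f\right) + 5\right) = -6 + \left(5 + f^{2} - 245 f\right) = -1 + f^{2} - 245 f$)
$a{\left(d{\left(1 \right)} \left(-5 + 2\right) \right)} - 8564 = \left(-1 + \left(1^{2} \left(-5 + 2\right)\right)^{2} - 245 \cdot 1^{2} \left(-5 + 2\right)\right) - 8564 = \left(-1 + \left(1 \left(-3\right)\right)^{2} - 245 \cdot 1 \left(-3\right)\right) - 8564 = \left(-1 + \left(-3\right)^{2} - -735\right) - 8564 = \left(-1 + 9 + 735\right) - 8564 = 743 - 8564 = -7821$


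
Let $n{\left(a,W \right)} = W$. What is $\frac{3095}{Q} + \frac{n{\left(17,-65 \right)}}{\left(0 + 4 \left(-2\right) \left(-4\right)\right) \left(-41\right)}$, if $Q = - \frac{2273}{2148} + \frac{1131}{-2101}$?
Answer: $- \frac{18324988844255}{9452908832} \approx -1938.6$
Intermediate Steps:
$Q = - \frac{7204961}{4512948}$ ($Q = \left(-2273\right) \frac{1}{2148} + 1131 \left(- \frac{1}{2101}\right) = - \frac{2273}{2148} - \frac{1131}{2101} = - \frac{7204961}{4512948} \approx -1.5965$)
$\frac{3095}{Q} + \frac{n{\left(17,-65 \right)}}{\left(0 + 4 \left(-2\right) \left(-4\right)\right) \left(-41\right)} = \frac{3095}{- \frac{7204961}{4512948}} - \frac{65}{\left(0 + 4 \left(-2\right) \left(-4\right)\right) \left(-41\right)} = 3095 \left(- \frac{4512948}{7204961}\right) - \frac{65}{\left(0 - -32\right) \left(-41\right)} = - \frac{13967574060}{7204961} - \frac{65}{\left(0 + 32\right) \left(-41\right)} = - \frac{13967574060}{7204961} - \frac{65}{32 \left(-41\right)} = - \frac{13967574060}{7204961} - \frac{65}{-1312} = - \frac{13967574060}{7204961} - - \frac{65}{1312} = - \frac{13967574060}{7204961} + \frac{65}{1312} = - \frac{18324988844255}{9452908832}$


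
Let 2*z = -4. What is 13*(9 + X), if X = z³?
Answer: 13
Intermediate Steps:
z = -2 (z = (½)*(-4) = -2)
X = -8 (X = (-2)³ = -8)
13*(9 + X) = 13*(9 - 8) = 13*1 = 13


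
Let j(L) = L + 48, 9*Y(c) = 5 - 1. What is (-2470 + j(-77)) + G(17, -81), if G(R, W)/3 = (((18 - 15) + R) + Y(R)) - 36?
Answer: -7637/3 ≈ -2545.7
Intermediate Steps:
Y(c) = 4/9 (Y(c) = (5 - 1)/9 = (⅑)*4 = 4/9)
j(L) = 48 + L
G(R, W) = -293/3 + 3*R (G(R, W) = 3*((((18 - 15) + R) + 4/9) - 36) = 3*(((3 + R) + 4/9) - 36) = 3*((31/9 + R) - 36) = 3*(-293/9 + R) = -293/3 + 3*R)
(-2470 + j(-77)) + G(17, -81) = (-2470 + (48 - 77)) + (-293/3 + 3*17) = (-2470 - 29) + (-293/3 + 51) = -2499 - 140/3 = -7637/3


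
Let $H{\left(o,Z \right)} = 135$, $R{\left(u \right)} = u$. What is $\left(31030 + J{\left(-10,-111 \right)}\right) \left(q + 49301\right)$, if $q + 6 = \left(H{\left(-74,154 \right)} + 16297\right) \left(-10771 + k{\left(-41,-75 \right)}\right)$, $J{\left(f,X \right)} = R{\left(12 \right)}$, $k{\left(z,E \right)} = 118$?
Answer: $-5432374864642$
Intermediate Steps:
$J{\left(f,X \right)} = 12$
$q = -175050102$ ($q = -6 + \left(135 + 16297\right) \left(-10771 + 118\right) = -6 + 16432 \left(-10653\right) = -6 - 175050096 = -175050102$)
$\left(31030 + J{\left(-10,-111 \right)}\right) \left(q + 49301\right) = \left(31030 + 12\right) \left(-175050102 + 49301\right) = 31042 \left(-175000801\right) = -5432374864642$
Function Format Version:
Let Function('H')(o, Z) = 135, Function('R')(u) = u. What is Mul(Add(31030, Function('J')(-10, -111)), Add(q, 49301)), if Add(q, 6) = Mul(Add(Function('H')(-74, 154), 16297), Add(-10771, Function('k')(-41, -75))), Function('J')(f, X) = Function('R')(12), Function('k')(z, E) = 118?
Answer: -5432374864642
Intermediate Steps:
Function('J')(f, X) = 12
q = -175050102 (q = Add(-6, Mul(Add(135, 16297), Add(-10771, 118))) = Add(-6, Mul(16432, -10653)) = Add(-6, -175050096) = -175050102)
Mul(Add(31030, Function('J')(-10, -111)), Add(q, 49301)) = Mul(Add(31030, 12), Add(-175050102, 49301)) = Mul(31042, -175000801) = -5432374864642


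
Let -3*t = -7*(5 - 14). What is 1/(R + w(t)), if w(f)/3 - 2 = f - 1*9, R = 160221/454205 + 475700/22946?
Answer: -5211093965/327861018277 ≈ -0.015894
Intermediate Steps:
t = -21 (t = -(-7)*(5 - 14)/3 = -(-7)*(-9)/3 = -⅓*63 = -21)
R = 109870874783/5211093965 (R = 160221*(1/454205) + 475700*(1/22946) = 160221/454205 + 237850/11473 = 109870874783/5211093965 ≈ 21.084)
w(f) = -21 + 3*f (w(f) = 6 + 3*(f - 1*9) = 6 + 3*(f - 9) = 6 + 3*(-9 + f) = 6 + (-27 + 3*f) = -21 + 3*f)
1/(R + w(t)) = 1/(109870874783/5211093965 + (-21 + 3*(-21))) = 1/(109870874783/5211093965 + (-21 - 63)) = 1/(109870874783/5211093965 - 84) = 1/(-327861018277/5211093965) = -5211093965/327861018277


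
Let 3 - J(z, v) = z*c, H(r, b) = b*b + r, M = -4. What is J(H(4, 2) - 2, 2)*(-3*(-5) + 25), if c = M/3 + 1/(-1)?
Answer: 680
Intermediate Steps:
H(r, b) = r + b² (H(r, b) = b² + r = r + b²)
c = -7/3 (c = -4/3 + 1/(-1) = -4*⅓ + 1*(-1) = -4/3 - 1 = -7/3 ≈ -2.3333)
J(z, v) = 3 + 7*z/3 (J(z, v) = 3 - z*(-7)/3 = 3 - (-7)*z/3 = 3 + 7*z/3)
J(H(4, 2) - 2, 2)*(-3*(-5) + 25) = (3 + 7*((4 + 2²) - 2)/3)*(-3*(-5) + 25) = (3 + 7*((4 + 4) - 2)/3)*(15 + 25) = (3 + 7*(8 - 2)/3)*40 = (3 + (7/3)*6)*40 = (3 + 14)*40 = 17*40 = 680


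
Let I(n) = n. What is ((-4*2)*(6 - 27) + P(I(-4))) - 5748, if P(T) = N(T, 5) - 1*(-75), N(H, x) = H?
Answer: -5509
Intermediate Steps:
P(T) = 75 + T (P(T) = T - 1*(-75) = T + 75 = 75 + T)
((-4*2)*(6 - 27) + P(I(-4))) - 5748 = ((-4*2)*(6 - 27) + (75 - 4)) - 5748 = (-8*(-21) + 71) - 5748 = (168 + 71) - 5748 = 239 - 5748 = -5509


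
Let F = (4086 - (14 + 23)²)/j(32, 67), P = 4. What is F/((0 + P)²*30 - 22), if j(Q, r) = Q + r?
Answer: 247/4122 ≈ 0.059922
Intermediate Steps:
F = 247/9 (F = (4086 - (14 + 23)²)/(32 + 67) = (4086 - 1*37²)/99 = (4086 - 1*1369)*(1/99) = (4086 - 1369)*(1/99) = 2717*(1/99) = 247/9 ≈ 27.444)
F/((0 + P)²*30 - 22) = 247/(9*((0 + 4)²*30 - 22)) = 247/(9*(4²*30 - 22)) = 247/(9*(16*30 - 22)) = 247/(9*(480 - 22)) = (247/9)/458 = (247/9)*(1/458) = 247/4122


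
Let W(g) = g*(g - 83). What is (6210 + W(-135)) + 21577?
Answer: 57217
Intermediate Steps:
W(g) = g*(-83 + g)
(6210 + W(-135)) + 21577 = (6210 - 135*(-83 - 135)) + 21577 = (6210 - 135*(-218)) + 21577 = (6210 + 29430) + 21577 = 35640 + 21577 = 57217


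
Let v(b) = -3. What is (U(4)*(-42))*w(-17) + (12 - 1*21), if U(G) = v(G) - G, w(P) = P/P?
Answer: 285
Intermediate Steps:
w(P) = 1
U(G) = -3 - G
(U(4)*(-42))*w(-17) + (12 - 1*21) = ((-3 - 1*4)*(-42))*1 + (12 - 1*21) = ((-3 - 4)*(-42))*1 + (12 - 21) = -7*(-42)*1 - 9 = 294*1 - 9 = 294 - 9 = 285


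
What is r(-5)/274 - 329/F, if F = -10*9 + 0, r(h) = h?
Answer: 22424/6165 ≈ 3.6373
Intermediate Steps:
F = -90 (F = -90 + 0 = -90)
r(-5)/274 - 329/F = -5/274 - 329/(-90) = -5*1/274 - 329*(-1/90) = -5/274 + 329/90 = 22424/6165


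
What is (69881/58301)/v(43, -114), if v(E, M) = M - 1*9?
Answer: -69881/7171023 ≈ -0.0097449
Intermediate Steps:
v(E, M) = -9 + M (v(E, M) = M - 9 = -9 + M)
(69881/58301)/v(43, -114) = (69881/58301)/(-9 - 114) = (69881*(1/58301))/(-123) = (69881/58301)*(-1/123) = -69881/7171023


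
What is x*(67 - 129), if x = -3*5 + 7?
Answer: 496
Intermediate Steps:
x = -8 (x = -15 + 7 = -8)
x*(67 - 129) = -8*(67 - 129) = -8*(-62) = 496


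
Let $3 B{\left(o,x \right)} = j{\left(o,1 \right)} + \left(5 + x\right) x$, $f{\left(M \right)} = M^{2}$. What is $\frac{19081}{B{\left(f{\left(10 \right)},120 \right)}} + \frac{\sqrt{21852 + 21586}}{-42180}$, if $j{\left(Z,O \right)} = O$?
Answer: $\frac{57243}{15001} - \frac{\sqrt{43438}}{42180} \approx 3.811$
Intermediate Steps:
$B{\left(o,x \right)} = \frac{1}{3} + \frac{x \left(5 + x\right)}{3}$ ($B{\left(o,x \right)} = \frac{1 + \left(5 + x\right) x}{3} = \frac{1 + x \left(5 + x\right)}{3} = \frac{1}{3} + \frac{x \left(5 + x\right)}{3}$)
$\frac{19081}{B{\left(f{\left(10 \right)},120 \right)}} + \frac{\sqrt{21852 + 21586}}{-42180} = \frac{19081}{\frac{1}{3} + \frac{120^{2}}{3} + \frac{5}{3} \cdot 120} + \frac{\sqrt{21852 + 21586}}{-42180} = \frac{19081}{\frac{1}{3} + \frac{1}{3} \cdot 14400 + 200} + \sqrt{43438} \left(- \frac{1}{42180}\right) = \frac{19081}{\frac{1}{3} + 4800 + 200} - \frac{\sqrt{43438}}{42180} = \frac{19081}{\frac{15001}{3}} - \frac{\sqrt{43438}}{42180} = 19081 \cdot \frac{3}{15001} - \frac{\sqrt{43438}}{42180} = \frac{57243}{15001} - \frac{\sqrt{43438}}{42180}$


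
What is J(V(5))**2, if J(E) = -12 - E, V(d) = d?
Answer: 289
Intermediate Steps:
J(V(5))**2 = (-12 - 1*5)**2 = (-12 - 5)**2 = (-17)**2 = 289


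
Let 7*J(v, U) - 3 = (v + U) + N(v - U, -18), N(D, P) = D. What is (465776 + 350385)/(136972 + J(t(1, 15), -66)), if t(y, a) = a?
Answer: 5713127/958837 ≈ 5.9584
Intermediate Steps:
J(v, U) = 3/7 + 2*v/7 (J(v, U) = 3/7 + ((v + U) + (v - U))/7 = 3/7 + ((U + v) + (v - U))/7 = 3/7 + (2*v)/7 = 3/7 + 2*v/7)
(465776 + 350385)/(136972 + J(t(1, 15), -66)) = (465776 + 350385)/(136972 + (3/7 + (2/7)*15)) = 816161/(136972 + (3/7 + 30/7)) = 816161/(136972 + 33/7) = 816161/(958837/7) = 816161*(7/958837) = 5713127/958837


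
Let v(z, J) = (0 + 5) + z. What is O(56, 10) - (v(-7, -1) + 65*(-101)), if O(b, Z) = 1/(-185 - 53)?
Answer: 1562945/238 ≈ 6567.0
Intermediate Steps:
v(z, J) = 5 + z
O(b, Z) = -1/238 (O(b, Z) = 1/(-238) = -1/238)
O(56, 10) - (v(-7, -1) + 65*(-101)) = -1/238 - ((5 - 7) + 65*(-101)) = -1/238 - (-2 - 6565) = -1/238 - 1*(-6567) = -1/238 + 6567 = 1562945/238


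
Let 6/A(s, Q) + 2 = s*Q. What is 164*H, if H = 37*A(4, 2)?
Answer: 6068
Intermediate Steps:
A(s, Q) = 6/(-2 + Q*s) (A(s, Q) = 6/(-2 + s*Q) = 6/(-2 + Q*s))
H = 37 (H = 37*(6/(-2 + 2*4)) = 37*(6/(-2 + 8)) = 37*(6/6) = 37*(6*(1/6)) = 37*1 = 37)
164*H = 164*37 = 6068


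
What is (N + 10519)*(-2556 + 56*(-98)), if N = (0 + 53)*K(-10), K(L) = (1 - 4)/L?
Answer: -423713678/5 ≈ -8.4743e+7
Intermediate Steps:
K(L) = -3/L
N = 159/10 (N = (0 + 53)*(-3/(-10)) = 53*(-3*(-⅒)) = 53*(3/10) = 159/10 ≈ 15.900)
(N + 10519)*(-2556 + 56*(-98)) = (159/10 + 10519)*(-2556 + 56*(-98)) = 105349*(-2556 - 5488)/10 = (105349/10)*(-8044) = -423713678/5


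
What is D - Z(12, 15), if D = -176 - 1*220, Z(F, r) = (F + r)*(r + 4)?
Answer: -909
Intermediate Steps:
Z(F, r) = (4 + r)*(F + r) (Z(F, r) = (F + r)*(4 + r) = (4 + r)*(F + r))
D = -396 (D = -176 - 220 = -396)
D - Z(12, 15) = -396 - (15² + 4*12 + 4*15 + 12*15) = -396 - (225 + 48 + 60 + 180) = -396 - 1*513 = -396 - 513 = -909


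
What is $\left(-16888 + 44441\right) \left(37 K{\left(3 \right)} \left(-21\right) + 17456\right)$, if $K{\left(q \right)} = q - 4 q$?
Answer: $673643297$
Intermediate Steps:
$K{\left(q \right)} = - 3 q$
$\left(-16888 + 44441\right) \left(37 K{\left(3 \right)} \left(-21\right) + 17456\right) = \left(-16888 + 44441\right) \left(37 \left(\left(-3\right) 3\right) \left(-21\right) + 17456\right) = 27553 \left(37 \left(-9\right) \left(-21\right) + 17456\right) = 27553 \left(\left(-333\right) \left(-21\right) + 17456\right) = 27553 \left(6993 + 17456\right) = 27553 \cdot 24449 = 673643297$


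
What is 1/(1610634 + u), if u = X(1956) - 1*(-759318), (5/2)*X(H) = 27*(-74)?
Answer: 5/11845764 ≈ 4.2209e-7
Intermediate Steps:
X(H) = -3996/5 (X(H) = 2*(27*(-74))/5 = (⅖)*(-1998) = -3996/5)
u = 3792594/5 (u = -3996/5 - 1*(-759318) = -3996/5 + 759318 = 3792594/5 ≈ 7.5852e+5)
1/(1610634 + u) = 1/(1610634 + 3792594/5) = 1/(11845764/5) = 5/11845764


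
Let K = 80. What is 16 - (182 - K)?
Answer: -86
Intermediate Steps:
16 - (182 - K) = 16 - (182 - 1*80) = 16 - (182 - 80) = 16 - 1*102 = 16 - 102 = -86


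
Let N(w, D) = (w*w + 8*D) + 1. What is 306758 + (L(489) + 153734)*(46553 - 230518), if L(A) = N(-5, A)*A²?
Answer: -173260486953122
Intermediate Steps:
N(w, D) = 1 + w² + 8*D (N(w, D) = (w² + 8*D) + 1 = 1 + w² + 8*D)
L(A) = A²*(26 + 8*A) (L(A) = (1 + (-5)² + 8*A)*A² = (1 + 25 + 8*A)*A² = (26 + 8*A)*A² = A²*(26 + 8*A))
306758 + (L(489) + 153734)*(46553 - 230518) = 306758 + (489²*(26 + 8*489) + 153734)*(46553 - 230518) = 306758 + (239121*(26 + 3912) + 153734)*(-183965) = 306758 + (239121*3938 + 153734)*(-183965) = 306758 + (941658498 + 153734)*(-183965) = 306758 + 941812232*(-183965) = 306758 - 173260487259880 = -173260486953122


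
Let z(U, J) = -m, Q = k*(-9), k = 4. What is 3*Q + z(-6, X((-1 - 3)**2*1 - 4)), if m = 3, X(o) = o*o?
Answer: -111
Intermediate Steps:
X(o) = o**2
Q = -36 (Q = 4*(-9) = -36)
z(U, J) = -3 (z(U, J) = -1*3 = -3)
3*Q + z(-6, X((-1 - 3)**2*1 - 4)) = 3*(-36) - 3 = -108 - 3 = -111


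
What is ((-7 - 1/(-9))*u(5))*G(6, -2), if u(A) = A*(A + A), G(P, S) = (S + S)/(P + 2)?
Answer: 1550/9 ≈ 172.22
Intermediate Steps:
G(P, S) = 2*S/(2 + P) (G(P, S) = (2*S)/(2 + P) = 2*S/(2 + P))
u(A) = 2*A² (u(A) = A*(2*A) = 2*A²)
((-7 - 1/(-9))*u(5))*G(6, -2) = ((-7 - 1/(-9))*(2*5²))*(2*(-2)/(2 + 6)) = ((-7 - 1*(-⅑))*(2*25))*(2*(-2)/8) = ((-7 + ⅑)*50)*(2*(-2)*(⅛)) = -62/9*50*(-½) = -3100/9*(-½) = 1550/9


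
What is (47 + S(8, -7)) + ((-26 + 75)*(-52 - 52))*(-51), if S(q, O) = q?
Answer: 259951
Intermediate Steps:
(47 + S(8, -7)) + ((-26 + 75)*(-52 - 52))*(-51) = (47 + 8) + ((-26 + 75)*(-52 - 52))*(-51) = 55 + (49*(-104))*(-51) = 55 - 5096*(-51) = 55 + 259896 = 259951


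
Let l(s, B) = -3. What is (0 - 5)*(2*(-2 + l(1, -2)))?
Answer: 50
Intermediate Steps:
(0 - 5)*(2*(-2 + l(1, -2))) = (0 - 5)*(2*(-2 - 3)) = -10*(-5) = -5*(-10) = 50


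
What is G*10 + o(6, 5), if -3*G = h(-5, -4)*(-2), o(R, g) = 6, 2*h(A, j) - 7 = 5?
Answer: 46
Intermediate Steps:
h(A, j) = 6 (h(A, j) = 7/2 + (½)*5 = 7/2 + 5/2 = 6)
G = 4 (G = -2*(-2) = -⅓*(-12) = 4)
G*10 + o(6, 5) = 4*10 + 6 = 40 + 6 = 46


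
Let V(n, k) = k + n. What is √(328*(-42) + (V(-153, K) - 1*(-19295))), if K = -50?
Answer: 2*√1329 ≈ 72.911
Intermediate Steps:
√(328*(-42) + (V(-153, K) - 1*(-19295))) = √(328*(-42) + ((-50 - 153) - 1*(-19295))) = √(-13776 + (-203 + 19295)) = √(-13776 + 19092) = √5316 = 2*√1329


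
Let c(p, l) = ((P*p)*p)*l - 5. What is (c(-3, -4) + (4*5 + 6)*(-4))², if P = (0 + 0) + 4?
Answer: 64009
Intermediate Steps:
P = 4 (P = 0 + 4 = 4)
c(p, l) = -5 + 4*l*p² (c(p, l) = ((4*p)*p)*l - 5 = (4*p²)*l - 5 = 4*l*p² - 5 = -5 + 4*l*p²)
(c(-3, -4) + (4*5 + 6)*(-4))² = ((-5 + 4*(-4)*(-3)²) + (4*5 + 6)*(-4))² = ((-5 + 4*(-4)*9) + (20 + 6)*(-4))² = ((-5 - 144) + 26*(-4))² = (-149 - 104)² = (-253)² = 64009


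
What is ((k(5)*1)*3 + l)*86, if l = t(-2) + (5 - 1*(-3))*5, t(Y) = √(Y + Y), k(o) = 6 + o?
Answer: 6278 + 172*I ≈ 6278.0 + 172.0*I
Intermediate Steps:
t(Y) = √2*√Y (t(Y) = √(2*Y) = √2*√Y)
l = 40 + 2*I (l = √2*√(-2) + (5 - 1*(-3))*5 = √2*(I*√2) + (5 + 3)*5 = 2*I + 8*5 = 2*I + 40 = 40 + 2*I ≈ 40.0 + 2.0*I)
((k(5)*1)*3 + l)*86 = (((6 + 5)*1)*3 + (40 + 2*I))*86 = ((11*1)*3 + (40 + 2*I))*86 = (11*3 + (40 + 2*I))*86 = (33 + (40 + 2*I))*86 = (73 + 2*I)*86 = 6278 + 172*I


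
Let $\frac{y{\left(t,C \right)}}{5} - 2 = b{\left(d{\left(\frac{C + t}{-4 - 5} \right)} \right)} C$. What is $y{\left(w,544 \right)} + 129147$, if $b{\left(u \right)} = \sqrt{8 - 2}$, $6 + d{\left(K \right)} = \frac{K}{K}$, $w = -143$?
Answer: $129157 + 2720 \sqrt{6} \approx 1.3582 \cdot 10^{5}$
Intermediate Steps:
$d{\left(K \right)} = -5$ ($d{\left(K \right)} = -6 + \frac{K}{K} = -6 + 1 = -5$)
$b{\left(u \right)} = \sqrt{6}$
$y{\left(t,C \right)} = 10 + 5 C \sqrt{6}$ ($y{\left(t,C \right)} = 10 + 5 \sqrt{6} C = 10 + 5 C \sqrt{6}$)
$y{\left(w,544 \right)} + 129147 = \left(10 + 5 \cdot 544 \sqrt{6}\right) + 129147 = \left(10 + 2720 \sqrt{6}\right) + 129147 = 129157 + 2720 \sqrt{6}$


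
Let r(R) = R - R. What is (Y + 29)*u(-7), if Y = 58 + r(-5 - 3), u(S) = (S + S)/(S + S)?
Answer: 87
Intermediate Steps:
u(S) = 1 (u(S) = (2*S)/((2*S)) = (2*S)*(1/(2*S)) = 1)
r(R) = 0
Y = 58 (Y = 58 + 0 = 58)
(Y + 29)*u(-7) = (58 + 29)*1 = 87*1 = 87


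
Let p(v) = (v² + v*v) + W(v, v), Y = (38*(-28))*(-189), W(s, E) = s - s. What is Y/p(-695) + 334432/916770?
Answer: 25371840676/44282282925 ≈ 0.57296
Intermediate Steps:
W(s, E) = 0
Y = 201096 (Y = -1064*(-189) = 201096)
p(v) = 2*v² (p(v) = (v² + v*v) + 0 = (v² + v²) + 0 = 2*v² + 0 = 2*v²)
Y/p(-695) + 334432/916770 = 201096/((2*(-695)²)) + 334432/916770 = 201096/((2*483025)) + 334432*(1/916770) = 201096/966050 + 167216/458385 = 201096*(1/966050) + 167216/458385 = 100548/483025 + 167216/458385 = 25371840676/44282282925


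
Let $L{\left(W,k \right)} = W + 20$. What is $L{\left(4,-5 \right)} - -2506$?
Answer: $2530$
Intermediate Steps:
$L{\left(W,k \right)} = 20 + W$
$L{\left(4,-5 \right)} - -2506 = \left(20 + 4\right) - -2506 = 24 + 2506 = 2530$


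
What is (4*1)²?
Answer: 16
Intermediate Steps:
(4*1)² = 4² = 16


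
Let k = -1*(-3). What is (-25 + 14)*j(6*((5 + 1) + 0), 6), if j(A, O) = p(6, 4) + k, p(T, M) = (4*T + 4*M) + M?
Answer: -517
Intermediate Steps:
k = 3
p(T, M) = 4*T + 5*M (p(T, M) = (4*M + 4*T) + M = 4*T + 5*M)
j(A, O) = 47 (j(A, O) = (4*6 + 5*4) + 3 = (24 + 20) + 3 = 44 + 3 = 47)
(-25 + 14)*j(6*((5 + 1) + 0), 6) = (-25 + 14)*47 = -11*47 = -517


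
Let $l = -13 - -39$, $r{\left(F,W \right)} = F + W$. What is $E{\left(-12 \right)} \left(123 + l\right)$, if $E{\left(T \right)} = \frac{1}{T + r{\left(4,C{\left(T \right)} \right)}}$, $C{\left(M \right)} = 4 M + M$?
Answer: $- \frac{149}{68} \approx -2.1912$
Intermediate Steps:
$C{\left(M \right)} = 5 M$
$E{\left(T \right)} = \frac{1}{4 + 6 T}$ ($E{\left(T \right)} = \frac{1}{T + \left(4 + 5 T\right)} = \frac{1}{4 + 6 T}$)
$l = 26$ ($l = -13 + 39 = 26$)
$E{\left(-12 \right)} \left(123 + l\right) = \frac{1}{2 \left(2 + 3 \left(-12\right)\right)} \left(123 + 26\right) = \frac{1}{2 \left(2 - 36\right)} 149 = \frac{1}{2 \left(-34\right)} 149 = \frac{1}{2} \left(- \frac{1}{34}\right) 149 = \left(- \frac{1}{68}\right) 149 = - \frac{149}{68}$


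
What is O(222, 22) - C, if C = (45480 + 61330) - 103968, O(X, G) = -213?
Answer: -3055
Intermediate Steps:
C = 2842 (C = 106810 - 103968 = 2842)
O(222, 22) - C = -213 - 1*2842 = -213 - 2842 = -3055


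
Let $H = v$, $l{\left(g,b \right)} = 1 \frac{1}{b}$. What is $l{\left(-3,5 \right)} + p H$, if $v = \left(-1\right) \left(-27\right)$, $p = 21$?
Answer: $\frac{2836}{5} \approx 567.2$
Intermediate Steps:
$l{\left(g,b \right)} = \frac{1}{b}$
$v = 27$
$H = 27$
$l{\left(-3,5 \right)} + p H = \frac{1}{5} + 21 \cdot 27 = \frac{1}{5} + 567 = \frac{2836}{5}$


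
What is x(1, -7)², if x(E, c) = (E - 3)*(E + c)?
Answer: 144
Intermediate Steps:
x(E, c) = (-3 + E)*(E + c)
x(1, -7)² = (1² - 3*1 - 3*(-7) + 1*(-7))² = (1 - 3 + 21 - 7)² = 12² = 144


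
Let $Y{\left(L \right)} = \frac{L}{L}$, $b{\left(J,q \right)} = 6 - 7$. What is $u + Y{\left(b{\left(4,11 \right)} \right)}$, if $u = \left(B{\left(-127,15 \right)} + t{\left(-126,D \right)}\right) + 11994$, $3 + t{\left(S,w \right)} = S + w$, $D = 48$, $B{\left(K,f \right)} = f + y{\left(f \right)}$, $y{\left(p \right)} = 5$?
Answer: $11934$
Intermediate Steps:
$B{\left(K,f \right)} = 5 + f$ ($B{\left(K,f \right)} = f + 5 = 5 + f$)
$t{\left(S,w \right)} = -3 + S + w$ ($t{\left(S,w \right)} = -3 + \left(S + w\right) = -3 + S + w$)
$b{\left(J,q \right)} = -1$ ($b{\left(J,q \right)} = 6 - 7 = -1$)
$Y{\left(L \right)} = 1$
$u = 11933$ ($u = \left(\left(5 + 15\right) - 81\right) + 11994 = \left(20 - 81\right) + 11994 = -61 + 11994 = 11933$)
$u + Y{\left(b{\left(4,11 \right)} \right)} = 11933 + 1 = 11934$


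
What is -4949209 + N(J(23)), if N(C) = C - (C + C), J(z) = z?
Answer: -4949232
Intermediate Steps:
N(C) = -C (N(C) = C - 2*C = -C)
-4949209 + N(J(23)) = -4949209 - 1*23 = -4949209 - 23 = -4949232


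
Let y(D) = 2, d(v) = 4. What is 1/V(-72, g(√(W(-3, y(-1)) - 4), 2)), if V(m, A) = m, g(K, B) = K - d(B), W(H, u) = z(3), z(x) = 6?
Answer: -1/72 ≈ -0.013889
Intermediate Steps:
W(H, u) = 6
g(K, B) = -4 + K (g(K, B) = K - 1*4 = K - 4 = -4 + K)
1/V(-72, g(√(W(-3, y(-1)) - 4), 2)) = 1/(-72) = -1/72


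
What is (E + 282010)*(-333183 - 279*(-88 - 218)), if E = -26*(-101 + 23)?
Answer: -70387172742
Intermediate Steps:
E = 2028 (E = -26*(-78) = 2028)
(E + 282010)*(-333183 - 279*(-88 - 218)) = (2028 + 282010)*(-333183 - 279*(-88 - 218)) = 284038*(-333183 - 279*(-306)) = 284038*(-333183 + 85374) = 284038*(-247809) = -70387172742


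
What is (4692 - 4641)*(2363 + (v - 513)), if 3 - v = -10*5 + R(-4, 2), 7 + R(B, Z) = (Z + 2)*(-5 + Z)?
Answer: 98022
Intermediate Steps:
R(B, Z) = -7 + (-5 + Z)*(2 + Z) (R(B, Z) = -7 + (Z + 2)*(-5 + Z) = -7 + (2 + Z)*(-5 + Z) = -7 + (-5 + Z)*(2 + Z))
v = 72 (v = 3 - (-10*5 + (-17 + 2² - 3*2)) = 3 - (-50 + (-17 + 4 - 6)) = 3 - (-50 - 19) = 3 - 1*(-69) = 3 + 69 = 72)
(4692 - 4641)*(2363 + (v - 513)) = (4692 - 4641)*(2363 + (72 - 513)) = 51*(2363 - 441) = 51*1922 = 98022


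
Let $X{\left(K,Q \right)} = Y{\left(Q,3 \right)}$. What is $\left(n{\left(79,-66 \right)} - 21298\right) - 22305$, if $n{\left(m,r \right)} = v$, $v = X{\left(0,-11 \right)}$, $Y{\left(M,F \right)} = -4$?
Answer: $-43607$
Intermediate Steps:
$X{\left(K,Q \right)} = -4$
$v = -4$
$n{\left(m,r \right)} = -4$
$\left(n{\left(79,-66 \right)} - 21298\right) - 22305 = \left(-4 - 21298\right) - 22305 = -21302 - 22305 = -43607$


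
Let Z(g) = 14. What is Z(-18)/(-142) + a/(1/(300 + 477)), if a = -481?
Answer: -26535334/71 ≈ -3.7374e+5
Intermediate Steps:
Z(-18)/(-142) + a/(1/(300 + 477)) = 14/(-142) - 481/(1/(300 + 477)) = 14*(-1/142) - 481/(1/777) = -7/71 - 481/1/777 = -7/71 - 481*777 = -7/71 - 373737 = -26535334/71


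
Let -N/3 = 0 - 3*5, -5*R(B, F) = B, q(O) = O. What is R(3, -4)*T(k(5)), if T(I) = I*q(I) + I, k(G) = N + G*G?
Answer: -2982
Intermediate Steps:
R(B, F) = -B/5
N = 45 (N = -3*(0 - 3*5) = -3*(0 - 15) = -3*(-15) = 45)
k(G) = 45 + G² (k(G) = 45 + G*G = 45 + G²)
T(I) = I + I² (T(I) = I*I + I = I² + I = I + I²)
R(3, -4)*T(k(5)) = (-⅕*3)*((45 + 5²)*(1 + (45 + 5²))) = -3*(45 + 25)*(1 + (45 + 25))/5 = -42*(1 + 70) = -42*71 = -⅗*4970 = -2982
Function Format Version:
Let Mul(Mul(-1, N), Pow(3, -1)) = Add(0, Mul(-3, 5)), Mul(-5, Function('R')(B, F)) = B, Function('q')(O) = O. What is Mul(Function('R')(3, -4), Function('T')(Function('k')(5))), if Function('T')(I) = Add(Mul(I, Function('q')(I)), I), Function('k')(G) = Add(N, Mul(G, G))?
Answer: -2982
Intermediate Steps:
Function('R')(B, F) = Mul(Rational(-1, 5), B)
N = 45 (N = Mul(-3, Add(0, Mul(-3, 5))) = Mul(-3, Add(0, -15)) = Mul(-3, -15) = 45)
Function('k')(G) = Add(45, Pow(G, 2)) (Function('k')(G) = Add(45, Mul(G, G)) = Add(45, Pow(G, 2)))
Function('T')(I) = Add(I, Pow(I, 2)) (Function('T')(I) = Add(Mul(I, I), I) = Add(Pow(I, 2), I) = Add(I, Pow(I, 2)))
Mul(Function('R')(3, -4), Function('T')(Function('k')(5))) = Mul(Mul(Rational(-1, 5), 3), Mul(Add(45, Pow(5, 2)), Add(1, Add(45, Pow(5, 2))))) = Mul(Rational(-3, 5), Mul(Add(45, 25), Add(1, Add(45, 25)))) = Mul(Rational(-3, 5), Mul(70, Add(1, 70))) = Mul(Rational(-3, 5), Mul(70, 71)) = Mul(Rational(-3, 5), 4970) = -2982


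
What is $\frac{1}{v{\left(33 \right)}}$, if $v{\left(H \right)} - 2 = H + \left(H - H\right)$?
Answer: $\frac{1}{35} \approx 0.028571$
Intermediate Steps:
$v{\left(H \right)} = 2 + H$ ($v{\left(H \right)} = 2 + \left(H + \left(H - H\right)\right) = 2 + \left(H + 0\right) = 2 + H$)
$\frac{1}{v{\left(33 \right)}} = \frac{1}{2 + 33} = \frac{1}{35}$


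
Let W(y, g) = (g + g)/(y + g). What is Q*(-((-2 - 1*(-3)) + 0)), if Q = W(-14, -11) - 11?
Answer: 253/25 ≈ 10.120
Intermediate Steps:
W(y, g) = 2*g/(g + y) (W(y, g) = (2*g)/(g + y) = 2*g/(g + y))
Q = -253/25 (Q = 2*(-11)/(-11 - 14) - 11 = 2*(-11)/(-25) - 11 = 2*(-11)*(-1/25) - 11 = 22/25 - 11 = -253/25 ≈ -10.120)
Q*(-((-2 - 1*(-3)) + 0)) = -(-253)*((-2 - 1*(-3)) + 0)/25 = -(-253)*((-2 + 3) + 0)/25 = -(-253)*(1 + 0)/25 = -(-253)/25 = -253/25*(-1) = 253/25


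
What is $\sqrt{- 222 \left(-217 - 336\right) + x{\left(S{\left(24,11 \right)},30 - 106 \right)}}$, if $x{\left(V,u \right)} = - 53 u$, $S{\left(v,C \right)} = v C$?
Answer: $\sqrt{126794} \approx 356.08$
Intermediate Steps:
$S{\left(v,C \right)} = C v$
$\sqrt{- 222 \left(-217 - 336\right) + x{\left(S{\left(24,11 \right)},30 - 106 \right)}} = \sqrt{- 222 \left(-217 - 336\right) - 53 \left(30 - 106\right)} = \sqrt{\left(-222\right) \left(-553\right) - 53 \left(30 - 106\right)} = \sqrt{122766 - -4028} = \sqrt{122766 + 4028} = \sqrt{126794}$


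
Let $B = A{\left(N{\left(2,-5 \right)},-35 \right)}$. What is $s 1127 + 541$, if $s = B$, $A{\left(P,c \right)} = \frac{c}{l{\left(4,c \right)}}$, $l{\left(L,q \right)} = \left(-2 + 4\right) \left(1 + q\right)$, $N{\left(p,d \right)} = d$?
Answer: $\frac{76233}{68} \approx 1121.1$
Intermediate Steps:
$l{\left(L,q \right)} = 2 + 2 q$ ($l{\left(L,q \right)} = 2 \left(1 + q\right) = 2 + 2 q$)
$A{\left(P,c \right)} = \frac{c}{2 + 2 c}$
$B = \frac{35}{68}$ ($B = \frac{1}{2} \left(-35\right) \frac{1}{1 - 35} = \frac{1}{2} \left(-35\right) \frac{1}{-34} = \frac{1}{2} \left(-35\right) \left(- \frac{1}{34}\right) = \frac{35}{68} \approx 0.51471$)
$s = \frac{35}{68} \approx 0.51471$
$s 1127 + 541 = \frac{35}{68} \cdot 1127 + 541 = \frac{39445}{68} + 541 = \frac{76233}{68}$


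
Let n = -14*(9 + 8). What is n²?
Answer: 56644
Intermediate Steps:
n = -238 (n = -14*17 = -238)
n² = (-238)² = 56644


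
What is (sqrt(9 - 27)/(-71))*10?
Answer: -30*I*sqrt(2)/71 ≈ -0.59756*I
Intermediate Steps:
(sqrt(9 - 27)/(-71))*10 = (sqrt(-18)*(-1/71))*10 = ((3*I*sqrt(2))*(-1/71))*10 = -3*I*sqrt(2)/71*10 = -30*I*sqrt(2)/71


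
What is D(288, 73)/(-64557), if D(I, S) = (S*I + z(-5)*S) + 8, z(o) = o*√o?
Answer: -21032/64557 + 365*I*√5/64557 ≈ -0.32579 + 0.012643*I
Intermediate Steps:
z(o) = o^(3/2)
D(I, S) = 8 + I*S - 5*I*S*√5 (D(I, S) = (S*I + (-5)^(3/2)*S) + 8 = (I*S + (-5*I*√5)*S) + 8 = (I*S - 5*I*S*√5) + 8 = 8 + I*S - 5*I*S*√5)
D(288, 73)/(-64557) = (8 + 288*73 - 5*I*73*√5)/(-64557) = (8 + 21024 - 365*I*√5)*(-1/64557) = (21032 - 365*I*√5)*(-1/64557) = -21032/64557 + 365*I*√5/64557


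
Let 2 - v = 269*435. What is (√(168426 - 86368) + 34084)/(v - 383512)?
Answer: -34084/500525 - √82058/500525 ≈ -0.068669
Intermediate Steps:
v = -117013 (v = 2 - 269*435 = 2 - 1*117015 = 2 - 117015 = -117013)
(√(168426 - 86368) + 34084)/(v - 383512) = (√(168426 - 86368) + 34084)/(-117013 - 383512) = (√82058 + 34084)/(-500525) = (34084 + √82058)*(-1/500525) = -34084/500525 - √82058/500525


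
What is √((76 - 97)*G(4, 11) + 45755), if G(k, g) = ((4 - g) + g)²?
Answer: √45419 ≈ 213.12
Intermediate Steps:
G(k, g) = 16 (G(k, g) = 4² = 16)
√((76 - 97)*G(4, 11) + 45755) = √((76 - 97)*16 + 45755) = √(-21*16 + 45755) = √(-336 + 45755) = √45419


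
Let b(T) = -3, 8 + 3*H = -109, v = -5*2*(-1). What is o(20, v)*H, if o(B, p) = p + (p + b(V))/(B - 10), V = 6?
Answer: -4173/10 ≈ -417.30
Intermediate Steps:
v = 10 (v = -10*(-1) = 10)
H = -39 (H = -8/3 + (1/3)*(-109) = -8/3 - 109/3 = -39)
o(B, p) = p + (-3 + p)/(-10 + B) (o(B, p) = p + (p - 3)/(B - 10) = p + (-3 + p)/(-10 + B))
o(20, v)*H = ((-3 - 9*10 + 20*10)/(-10 + 20))*(-39) = ((-3 - 90 + 200)/10)*(-39) = ((1/10)*107)*(-39) = (107/10)*(-39) = -4173/10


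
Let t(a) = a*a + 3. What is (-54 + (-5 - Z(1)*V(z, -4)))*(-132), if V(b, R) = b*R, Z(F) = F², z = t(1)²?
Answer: -660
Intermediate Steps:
t(a) = 3 + a² (t(a) = a² + 3 = 3 + a²)
z = 16 (z = (3 + 1²)² = (3 + 1)² = 4² = 16)
V(b, R) = R*b
(-54 + (-5 - Z(1)*V(z, -4)))*(-132) = (-54 + (-5 - 1²*(-4*16)))*(-132) = (-54 + (-5 - (-64)))*(-132) = (-54 + (-5 - 1*(-64)))*(-132) = (-54 + (-5 + 64))*(-132) = (-54 + 59)*(-132) = 5*(-132) = -660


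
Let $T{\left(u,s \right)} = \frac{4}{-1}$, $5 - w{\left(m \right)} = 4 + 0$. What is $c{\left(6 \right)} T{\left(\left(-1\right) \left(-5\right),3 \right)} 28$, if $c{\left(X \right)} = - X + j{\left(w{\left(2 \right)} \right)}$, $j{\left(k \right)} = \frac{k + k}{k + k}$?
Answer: $560$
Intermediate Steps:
$w{\left(m \right)} = 1$ ($w{\left(m \right)} = 5 - \left(4 + 0\right) = 5 - 4 = 1$)
$j{\left(k \right)} = 1$ ($j{\left(k \right)} = \frac{2 k}{2 k} = 2 k \frac{1}{2 k} = 1$)
$T{\left(u,s \right)} = -4$ ($T{\left(u,s \right)} = 4 \left(-1\right) = -4$)
$c{\left(X \right)} = 1 - X$ ($c{\left(X \right)} = - X + 1 = 1 - X$)
$c{\left(6 \right)} T{\left(\left(-1\right) \left(-5\right),3 \right)} 28 = \left(1 - 6\right) \left(-4\right) 28 = \left(-5\right) \left(-4\right) 28 = 20 \cdot 28 = 560$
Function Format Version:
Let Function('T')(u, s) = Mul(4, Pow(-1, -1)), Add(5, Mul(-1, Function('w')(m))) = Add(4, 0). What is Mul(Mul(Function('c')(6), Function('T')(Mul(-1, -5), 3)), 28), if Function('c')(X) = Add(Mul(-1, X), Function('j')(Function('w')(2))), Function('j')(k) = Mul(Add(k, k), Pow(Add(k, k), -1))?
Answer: 560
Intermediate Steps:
Function('w')(m) = 1 (Function('w')(m) = Add(5, Mul(-1, Add(4, 0))) = Add(5, Mul(-1, 4)) = Add(5, -4) = 1)
Function('j')(k) = 1 (Function('j')(k) = Mul(Mul(2, k), Pow(Mul(2, k), -1)) = Mul(Mul(2, k), Mul(Rational(1, 2), Pow(k, -1))) = 1)
Function('T')(u, s) = -4 (Function('T')(u, s) = Mul(4, -1) = -4)
Function('c')(X) = Add(1, Mul(-1, X)) (Function('c')(X) = Add(Mul(-1, X), 1) = Add(1, Mul(-1, X)))
Mul(Mul(Function('c')(6), Function('T')(Mul(-1, -5), 3)), 28) = Mul(Mul(Add(1, Mul(-1, 6)), -4), 28) = Mul(Mul(Add(1, -6), -4), 28) = Mul(Mul(-5, -4), 28) = Mul(20, 28) = 560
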